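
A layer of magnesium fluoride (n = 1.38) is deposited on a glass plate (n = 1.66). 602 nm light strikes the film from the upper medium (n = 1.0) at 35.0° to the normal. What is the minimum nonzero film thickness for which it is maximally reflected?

240 nm

Top surface (1.0 → 1.38): reflection off a higher-index medium gives a half-wave phase shift.
Bottom surface (1.38 → 1.66): reflection off a higher-index medium gives a half-wave phase shift.
Net: no relative phase inversion (both shifts match).
For maximum reflection here: 2 n t cos θ_r = m λ.
Snell's law: 1.0 sin 35.0° = 1.38 sin θ_r → sin θ_r = 0.416, cos θ_r = 0.910.
Minimum nonzero at m = 1: t = λ / (2 n cos θ_r) = 602 / (2 × 1.38 × 0.910) = 240 nm.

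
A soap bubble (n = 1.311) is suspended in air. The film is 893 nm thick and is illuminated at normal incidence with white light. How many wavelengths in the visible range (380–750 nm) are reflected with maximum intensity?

Ray reflecting at the top interface goes from n = 1.0 toward n = 1.311: a half-wave phase shift.
At the lower boundary (n = 1.311 to n = 1.0) the reflected ray undergoes no phase shift.
The two reflections differ by half a wavelength.
So the condition for constructive reflection is 2 n t = (m + ½) λ.
λ = 2 n t / (m + ½) = 2341 / (m + ½) nm.
m=2: 937 nm (IR); m=3: 669 nm (visible); m=4: 520 nm (visible); m=5: 426 nm (visible); m=6: 360 nm (UV).

3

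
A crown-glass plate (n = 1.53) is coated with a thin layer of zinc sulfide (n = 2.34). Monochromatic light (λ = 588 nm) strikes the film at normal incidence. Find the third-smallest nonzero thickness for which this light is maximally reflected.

314 nm

Top surface (1.0 → 2.34): reflection off a higher-index medium gives a half-wave phase shift.
Ray reflecting at the bottom interface goes from n = 2.34 toward n = 1.53: no phase shift.
The two reflections differ by half a wavelength.
So the condition for constructive reflection is 2 n t = (m + ½) λ.
The third-smallest nonzero thickness corresponds to m = 2: t = (m + ½) λ / (2 n) = 2.50 × 588 / (2 × 2.34) = 314 nm.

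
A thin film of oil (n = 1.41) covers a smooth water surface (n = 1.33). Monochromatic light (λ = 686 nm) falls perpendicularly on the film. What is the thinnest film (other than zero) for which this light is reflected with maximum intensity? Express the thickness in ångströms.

1216 Å

Ray reflecting at the top interface goes from n = 1.0 toward n = 1.41: a half-wave phase shift.
Bottom surface (1.41 → 1.33): reflection off a lower-index medium gives no phase shift.
Net: one phase inversion between the two reflected rays.
So the condition for constructive reflection is 2 n t = (m + ½) λ.
Minimum at m = 0: t = λ / (4 n) = 686 / (4 × 1.41) = 122 nm.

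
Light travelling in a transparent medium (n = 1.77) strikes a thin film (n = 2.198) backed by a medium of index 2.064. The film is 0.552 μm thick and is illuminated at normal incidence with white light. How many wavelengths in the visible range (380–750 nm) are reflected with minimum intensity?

3

Top surface (1.77 → 2.198): reflection off a higher-index medium gives a half-wave phase shift.
At the lower boundary (n = 2.198 to n = 2.064) the reflected ray undergoes no phase shift.
Exactly one π shift → a net half-wave offset.
So the condition for destructive reflection is 2 n t = m λ.
λ = 2 n t / m = 2427 / m nm.
m=3: 809 nm (IR); m=4: 607 nm (visible); m=5: 485 nm (visible); m=6: 404 nm (visible); m=7: 347 nm (UV).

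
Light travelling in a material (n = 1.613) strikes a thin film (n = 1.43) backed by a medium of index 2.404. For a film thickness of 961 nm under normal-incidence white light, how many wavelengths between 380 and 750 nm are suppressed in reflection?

Top surface (1.613 → 1.43): reflection off a lower-index medium gives no phase shift.
At the lower boundary (n = 1.43 to n = 2.404) the reflected ray undergoes a half-wave phase shift.
The two reflections differ by half a wavelength.
With one net inversion, destructive interference in reflection requires 2 n t = m λ.
λ = 2 n t / m = 2748 / m nm.
m=3: 916 nm (IR); m=4: 687 nm (visible); m=5: 550 nm (visible); m=6: 458 nm (visible); m=7: 393 nm (visible); m=8: 344 nm (UV).

4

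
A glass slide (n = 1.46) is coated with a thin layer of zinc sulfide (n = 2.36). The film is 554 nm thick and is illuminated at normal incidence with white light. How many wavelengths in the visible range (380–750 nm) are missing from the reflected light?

3

Ray reflecting at the top interface goes from n = 1.0 toward n = 2.36: a half-wave phase shift.
Bottom surface (2.36 → 1.46): reflection off a lower-index medium gives no phase shift.
Net: one phase inversion between the two reflected rays.
With one net inversion, destructive interference in reflection requires 2 n t = m λ.
λ = 2 n t / m = 2615 / m nm.
m=3: 872 nm (IR); m=4: 654 nm (visible); m=5: 523 nm (visible); m=6: 436 nm (visible); m=7: 374 nm (UV).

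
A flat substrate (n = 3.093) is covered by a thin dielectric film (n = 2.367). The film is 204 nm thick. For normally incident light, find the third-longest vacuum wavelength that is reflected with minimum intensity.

At the upper boundary (n = 1.0 to n = 2.367) the reflected ray undergoes a half-wave phase shift.
Ray reflecting at the bottom interface goes from n = 2.367 toward n = 3.093: a half-wave phase shift.
The two reflections carry the same phase change, so no net offset.
So the condition for destructive reflection is 2 n t = (m + ½) λ.
λ = 2 n t / (m + ½). The third-longest wavelength is m = 2: λ = 2 × 2.367 × 204 / 2.50 = 386 nm.

386 nm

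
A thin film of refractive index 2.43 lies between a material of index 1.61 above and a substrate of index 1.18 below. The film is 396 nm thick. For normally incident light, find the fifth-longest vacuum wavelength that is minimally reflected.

385 nm

Ray reflecting at the top interface goes from n = 1.61 toward n = 2.43: a half-wave phase shift.
At the lower boundary (n = 2.43 to n = 1.18) the reflected ray undergoes no phase shift.
Net: one phase inversion between the two reflected rays.
With one net inversion, destructive interference in reflection requires 2 n t = m λ.
λ = 2 n t / m. The fifth-longest wavelength is m = 5: λ = 2 × 2.43 × 396 / 5.00 = 385 nm.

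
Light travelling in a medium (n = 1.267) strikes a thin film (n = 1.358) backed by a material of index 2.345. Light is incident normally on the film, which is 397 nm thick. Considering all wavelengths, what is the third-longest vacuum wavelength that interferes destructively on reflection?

Top surface (1.267 → 1.358): reflection off a higher-index medium gives a half-wave phase shift.
At the lower boundary (n = 1.358 to n = 2.345) the reflected ray undergoes a half-wave phase shift.
Zero or two π shifts → no net half-wave offset.
So the condition for destructive reflection is 2 n t = (m + ½) λ.
λ = 2 n t / (m + ½). The third-longest wavelength is m = 2: λ = 2 × 1.358 × 397 / 2.50 = 431 nm.

431 nm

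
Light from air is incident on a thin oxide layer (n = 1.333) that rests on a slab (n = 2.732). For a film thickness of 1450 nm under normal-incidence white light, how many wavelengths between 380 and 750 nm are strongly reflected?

5

Ray reflecting at the top interface goes from n = 1.0 toward n = 1.333: a half-wave phase shift.
Bottom surface (1.333 → 2.732): reflection off a higher-index medium gives a half-wave phase shift.
Net: no relative phase inversion (both shifts match).
With no net inversion, constructive interference in reflection requires 2 n t = m λ.
λ = 2 n t / m = 3866 / m nm.
m=5: 773 nm (IR); m=6: 644 nm (visible); m=7: 552 nm (visible); m=8: 483 nm (visible); m=9: 430 nm (visible); m=10: 387 nm (visible); m=11: 351 nm (UV).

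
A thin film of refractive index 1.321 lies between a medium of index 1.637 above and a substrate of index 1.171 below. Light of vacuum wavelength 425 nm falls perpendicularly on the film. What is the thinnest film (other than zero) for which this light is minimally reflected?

80.4 nm

Ray reflecting at the top interface goes from n = 1.637 toward n = 1.321: no phase shift.
Ray reflecting at the bottom interface goes from n = 1.321 toward n = 1.171: no phase shift.
The two reflections carry the same phase change, so no net offset.
For dark reflection here: 2 n t = (m + ½) λ.
Minimum at m = 0: t = λ / (4 n) = 425 / (4 × 1.321) = 80.4 nm.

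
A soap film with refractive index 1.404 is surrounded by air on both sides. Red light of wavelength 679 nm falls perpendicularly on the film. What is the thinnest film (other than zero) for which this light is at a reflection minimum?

Ray reflecting at the top interface goes from n = 1.0 toward n = 1.404: a half-wave phase shift.
At the lower boundary (n = 1.404 to n = 1.0) the reflected ray undergoes no phase shift.
Net: one phase inversion between the two reflected rays.
With one net inversion, destructive interference in reflection requires 2 n t = m λ.
Minimum nonzero at m = 1: t = λ / (2 n) = 679 / (2 × 1.404) = 242 nm.

242 nm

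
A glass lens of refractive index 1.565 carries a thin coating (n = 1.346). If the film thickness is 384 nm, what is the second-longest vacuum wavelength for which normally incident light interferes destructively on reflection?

Ray reflecting at the top interface goes from n = 1.0 toward n = 1.346: a half-wave phase shift.
At the lower boundary (n = 1.346 to n = 1.565) the reflected ray undergoes a half-wave phase shift.
Net: no relative phase inversion (both shifts match).
With no net inversion, destructive interference in reflection requires 2 n t = (m + ½) λ.
λ = 2 n t / (m + ½). The second-longest wavelength is m = 1: λ = 2 × 1.346 × 384 / 1.50 = 689 nm.

689 nm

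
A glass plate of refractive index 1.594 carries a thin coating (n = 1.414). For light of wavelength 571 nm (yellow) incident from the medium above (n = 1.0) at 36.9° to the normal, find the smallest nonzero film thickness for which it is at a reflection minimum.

Top surface (1.0 → 1.414): reflection off a higher-index medium gives a half-wave phase shift.
Bottom surface (1.414 → 1.594): reflection off a higher-index medium gives a half-wave phase shift.
Zero or two π shifts → no net half-wave offset.
For dark reflection here: 2 n t cos θ_r = (m + ½) λ.
Snell's law: 1.0 sin 36.9° = 1.414 sin θ_r → sin θ_r = 0.425, cos θ_r = 0.905.
Minimum at m = 0: t = λ / (4 n cos θ_r) = 571 / (4 × 1.414 × 0.905) = 112 nm.

112 nm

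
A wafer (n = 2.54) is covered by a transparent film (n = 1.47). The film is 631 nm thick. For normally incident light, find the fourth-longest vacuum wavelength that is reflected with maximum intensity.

464 nm

At the upper boundary (n = 1.0 to n = 1.47) the reflected ray undergoes a half-wave phase shift.
At the lower boundary (n = 1.47 to n = 2.54) the reflected ray undergoes a half-wave phase shift.
Net: no relative phase inversion (both shifts match).
So the condition for constructive reflection is 2 n t = m λ.
λ = 2 n t / m. The fourth-longest wavelength is m = 4: λ = 2 × 1.47 × 631 / 4.00 = 464 nm.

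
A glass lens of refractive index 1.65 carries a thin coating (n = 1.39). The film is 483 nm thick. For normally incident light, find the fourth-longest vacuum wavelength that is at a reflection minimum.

384 nm

Ray reflecting at the top interface goes from n = 1.0 toward n = 1.39: a half-wave phase shift.
Bottom surface (1.39 → 1.65): reflection off a higher-index medium gives a half-wave phase shift.
Net: no relative phase inversion (both shifts match).
With no net inversion, destructive interference in reflection requires 2 n t = (m + ½) λ.
λ = 2 n t / (m + ½). The fourth-longest wavelength is m = 3: λ = 2 × 1.39 × 483 / 3.50 = 384 nm.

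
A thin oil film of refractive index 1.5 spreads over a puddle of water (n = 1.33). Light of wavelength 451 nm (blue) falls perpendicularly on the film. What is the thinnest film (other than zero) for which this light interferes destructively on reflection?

Ray reflecting at the top interface goes from n = 1.0 toward n = 1.5: a half-wave phase shift.
Bottom surface (1.5 → 1.33): reflection off a lower-index medium gives no phase shift.
Net: one phase inversion between the two reflected rays.
For minimum reflection here: 2 n t = m λ.
Minimum nonzero at m = 1: t = λ / (2 n) = 451 / (2 × 1.5) = 150 nm.

150 nm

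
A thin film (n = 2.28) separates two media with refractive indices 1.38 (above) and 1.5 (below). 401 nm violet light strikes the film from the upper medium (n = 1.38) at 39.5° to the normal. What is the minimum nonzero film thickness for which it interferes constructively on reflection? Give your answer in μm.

Top surface (1.38 → 2.28): reflection off a higher-index medium gives a half-wave phase shift.
Ray reflecting at the bottom interface goes from n = 2.28 toward n = 1.5: no phase shift.
The two reflections differ by half a wavelength.
So the condition for constructive reflection is 2 n t cos θ_r = (m + ½) λ.
Snell's law: 1.38 sin 39.5° = 2.28 sin θ_r → sin θ_r = 0.385, cos θ_r = 0.923.
Minimum at m = 0: t = λ / (4 n cos θ_r) = 401 / (4 × 2.28 × 0.923) = 47.6 nm.

0.0476 μm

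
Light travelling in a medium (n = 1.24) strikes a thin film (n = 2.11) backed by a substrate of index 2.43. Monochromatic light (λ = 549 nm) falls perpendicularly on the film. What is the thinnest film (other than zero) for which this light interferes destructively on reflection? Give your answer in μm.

Ray reflecting at the top interface goes from n = 1.24 toward n = 2.11: a half-wave phase shift.
Ray reflecting at the bottom interface goes from n = 2.11 toward n = 2.43: a half-wave phase shift.
Zero or two π shifts → no net half-wave offset.
So the condition for destructive reflection is 2 n t = (m + ½) λ.
Minimum at m = 0: t = λ / (4 n) = 549 / (4 × 2.11) = 65.0 nm.

0.0650 μm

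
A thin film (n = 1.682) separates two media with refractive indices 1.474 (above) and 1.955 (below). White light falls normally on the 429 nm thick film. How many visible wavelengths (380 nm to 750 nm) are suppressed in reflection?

Ray reflecting at the top interface goes from n = 1.474 toward n = 1.682: a half-wave phase shift.
Ray reflecting at the bottom interface goes from n = 1.682 toward n = 1.955: a half-wave phase shift.
Net: no relative phase inversion (both shifts match).
With no net inversion, destructive interference in reflection requires 2 n t = (m + ½) λ.
λ = 2 n t / (m + ½) = 1443 / (m + ½) nm.
m=1: 962 nm (IR); m=2: 577 nm (visible); m=3: 412 nm (visible); m=4: 321 nm (UV).

2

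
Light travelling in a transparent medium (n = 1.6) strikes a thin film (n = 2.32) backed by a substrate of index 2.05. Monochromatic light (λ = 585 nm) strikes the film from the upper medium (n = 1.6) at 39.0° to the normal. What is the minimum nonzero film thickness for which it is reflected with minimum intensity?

Ray reflecting at the top interface goes from n = 1.6 toward n = 2.32: a half-wave phase shift.
Ray reflecting at the bottom interface goes from n = 2.32 toward n = 2.05: no phase shift.
Exactly one π shift → a net half-wave offset.
So the condition for destructive reflection is 2 n t cos θ_r = m λ.
Snell's law: 1.6 sin 39.0° = 2.32 sin θ_r → sin θ_r = 0.434, cos θ_r = 0.901.
Minimum nonzero at m = 1: t = λ / (2 n cos θ_r) = 585 / (2 × 2.32 × 0.901) = 140 nm.

140 nm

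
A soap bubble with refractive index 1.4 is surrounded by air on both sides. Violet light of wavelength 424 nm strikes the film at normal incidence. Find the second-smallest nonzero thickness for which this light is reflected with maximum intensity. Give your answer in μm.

0.227 μm

At the upper boundary (n = 1.0 to n = 1.4) the reflected ray undergoes a half-wave phase shift.
At the lower boundary (n = 1.4 to n = 1.0) the reflected ray undergoes no phase shift.
Exactly one π shift → a net half-wave offset.
So the condition for constructive reflection is 2 n t = (m + ½) λ.
The second-smallest nonzero thickness corresponds to m = 1: t = (m + ½) λ / (2 n) = 1.50 × 424 / (2 × 1.4) = 227 nm.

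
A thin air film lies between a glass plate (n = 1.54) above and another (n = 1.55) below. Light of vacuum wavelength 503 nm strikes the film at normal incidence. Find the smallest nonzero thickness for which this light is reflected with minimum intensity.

252 nm

Ray reflecting at the top interface goes from n = 1.54 toward n = 1.0: no phase shift.
At the lower boundary (n = 1.0 to n = 1.55) the reflected ray undergoes a half-wave phase shift.
The two reflections differ by half a wavelength.
So the condition for destructive reflection is 2 n t = m λ.
The smallest nonzero thickness corresponds to m = 1: t = m λ / (2 n) = 1.00 × 503 / (2 × 1.0) = 252 nm.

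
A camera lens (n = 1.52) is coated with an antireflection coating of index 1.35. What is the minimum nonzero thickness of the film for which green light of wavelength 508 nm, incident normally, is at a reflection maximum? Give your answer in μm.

Ray reflecting at the top interface goes from n = 1.0 toward n = 1.35: a half-wave phase shift.
At the lower boundary (n = 1.35 to n = 1.52) the reflected ray undergoes a half-wave phase shift.
Zero or two π shifts → no net half-wave offset.
So the condition for constructive reflection is 2 n t = m λ.
Minimum nonzero at m = 1: t = λ / (2 n) = 508 / (2 × 1.35) = 188 nm.

0.188 μm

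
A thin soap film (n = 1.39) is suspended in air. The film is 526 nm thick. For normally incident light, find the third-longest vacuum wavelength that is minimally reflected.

487 nm

Ray reflecting at the top interface goes from n = 1.0 toward n = 1.39: a half-wave phase shift.
At the lower boundary (n = 1.39 to n = 1.0) the reflected ray undergoes no phase shift.
The two reflections differ by half a wavelength.
So the condition for destructive reflection is 2 n t = m λ.
λ = 2 n t / m. The third-longest wavelength is m = 3: λ = 2 × 1.39 × 526 / 3.00 = 487 nm.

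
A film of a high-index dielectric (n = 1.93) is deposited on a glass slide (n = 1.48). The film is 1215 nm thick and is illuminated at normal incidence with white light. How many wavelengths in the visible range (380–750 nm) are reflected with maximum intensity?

Ray reflecting at the top interface goes from n = 1.0 toward n = 1.93: a half-wave phase shift.
Bottom surface (1.93 → 1.48): reflection off a lower-index medium gives no phase shift.
The two reflections differ by half a wavelength.
For bright reflection here: 2 n t = (m + ½) λ.
λ = 2 n t / (m + ½) = 4690 / (m + ½) nm.
m=5: 853 nm (IR); m=6: 722 nm (visible); m=7: 625 nm (visible); m=8: 552 nm (visible); m=9: 494 nm (visible); m=10: 447 nm (visible); m=11: 408 nm (visible); m=12: 375 nm (UV).

6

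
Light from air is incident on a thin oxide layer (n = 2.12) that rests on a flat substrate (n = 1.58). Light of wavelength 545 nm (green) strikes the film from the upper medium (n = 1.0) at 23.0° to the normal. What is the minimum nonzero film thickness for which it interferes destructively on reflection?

At the upper boundary (n = 1.0 to n = 2.12) the reflected ray undergoes a half-wave phase shift.
Bottom surface (2.12 → 1.58): reflection off a lower-index medium gives no phase shift.
The two reflections differ by half a wavelength.
So the condition for destructive reflection is 2 n t cos θ_r = m λ.
Snell's law: 1.0 sin 23.0° = 2.12 sin θ_r → sin θ_r = 0.184, cos θ_r = 0.983.
Minimum nonzero at m = 1: t = λ / (2 n cos θ_r) = 545 / (2 × 2.12 × 0.983) = 131 nm.

131 nm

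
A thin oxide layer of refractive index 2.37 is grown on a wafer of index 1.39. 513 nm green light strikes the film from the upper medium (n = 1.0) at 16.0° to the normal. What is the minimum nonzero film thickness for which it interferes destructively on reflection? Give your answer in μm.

0.109 μm

At the upper boundary (n = 1.0 to n = 2.37) the reflected ray undergoes a half-wave phase shift.
Bottom surface (2.37 → 1.39): reflection off a lower-index medium gives no phase shift.
The two reflections differ by half a wavelength.
So the condition for destructive reflection is 2 n t cos θ_r = m λ.
Snell's law: 1.0 sin 16.0° = 2.37 sin θ_r → sin θ_r = 0.116, cos θ_r = 0.993.
Minimum nonzero at m = 1: t = λ / (2 n cos θ_r) = 513 / (2 × 2.37 × 0.993) = 109 nm.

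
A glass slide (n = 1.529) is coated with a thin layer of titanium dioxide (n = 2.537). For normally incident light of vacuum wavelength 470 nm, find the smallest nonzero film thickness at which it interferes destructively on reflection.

92.6 nm

Top surface (1.0 → 2.537): reflection off a higher-index medium gives a half-wave phase shift.
At the lower boundary (n = 2.537 to n = 1.529) the reflected ray undergoes no phase shift.
Exactly one π shift → a net half-wave offset.
With one net inversion, destructive interference in reflection requires 2 n t = m λ.
Minimum nonzero at m = 1: t = λ / (2 n) = 470 / (2 × 2.537) = 92.6 nm.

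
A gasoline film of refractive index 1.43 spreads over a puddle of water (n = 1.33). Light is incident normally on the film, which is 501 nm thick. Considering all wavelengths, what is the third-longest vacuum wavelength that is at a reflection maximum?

573 nm

Ray reflecting at the top interface goes from n = 1.0 toward n = 1.43: a half-wave phase shift.
Ray reflecting at the bottom interface goes from n = 1.43 toward n = 1.33: no phase shift.
The two reflections differ by half a wavelength.
So the condition for constructive reflection is 2 n t = (m + ½) λ.
λ = 2 n t / (m + ½). The third-longest wavelength is m = 2: λ = 2 × 1.43 × 501 / 2.50 = 573 nm.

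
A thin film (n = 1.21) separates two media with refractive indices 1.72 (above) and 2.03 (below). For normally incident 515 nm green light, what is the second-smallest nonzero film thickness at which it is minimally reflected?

426 nm

Ray reflecting at the top interface goes from n = 1.72 toward n = 1.21: no phase shift.
At the lower boundary (n = 1.21 to n = 2.03) the reflected ray undergoes a half-wave phase shift.
Net: one phase inversion between the two reflected rays.
With one net inversion, destructive interference in reflection requires 2 n t = m λ.
The second-smallest nonzero thickness corresponds to m = 2: t = m λ / (2 n) = 2.00 × 515 / (2 × 1.21) = 426 nm.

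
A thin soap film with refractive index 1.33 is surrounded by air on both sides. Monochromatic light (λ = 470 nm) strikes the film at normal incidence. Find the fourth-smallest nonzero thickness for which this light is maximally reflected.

At the upper boundary (n = 1.0 to n = 1.33) the reflected ray undergoes a half-wave phase shift.
Bottom surface (1.33 → 1.0): reflection off a lower-index medium gives no phase shift.
The two reflections differ by half a wavelength.
So the condition for constructive reflection is 2 n t = (m + ½) λ.
The fourth-smallest nonzero thickness corresponds to m = 3: t = (m + ½) λ / (2 n) = 3.50 × 470 / (2 × 1.33) = 618 nm.

618 nm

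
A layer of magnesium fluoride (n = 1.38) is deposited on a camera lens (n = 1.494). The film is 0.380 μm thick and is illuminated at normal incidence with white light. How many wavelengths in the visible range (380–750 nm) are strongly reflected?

Top surface (1.0 → 1.38): reflection off a higher-index medium gives a half-wave phase shift.
Bottom surface (1.38 → 1.494): reflection off a higher-index medium gives a half-wave phase shift.
Zero or two π shifts → no net half-wave offset.
With no net inversion, constructive interference in reflection requires 2 n t = m λ.
λ = 2 n t / m = 1049 / m nm.
m=1: 1049 nm (IR); m=2: 524 nm (visible); m=3: 350 nm (UV).

1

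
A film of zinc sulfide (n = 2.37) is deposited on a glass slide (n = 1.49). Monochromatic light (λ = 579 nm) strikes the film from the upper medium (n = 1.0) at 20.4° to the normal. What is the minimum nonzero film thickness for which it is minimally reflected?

Ray reflecting at the top interface goes from n = 1.0 toward n = 2.37: a half-wave phase shift.
Ray reflecting at the bottom interface goes from n = 2.37 toward n = 1.49: no phase shift.
Exactly one π shift → a net half-wave offset.
So the condition for destructive reflection is 2 n t cos θ_r = m λ.
Snell's law: 1.0 sin 20.4° = 2.37 sin θ_r → sin θ_r = 0.147, cos θ_r = 0.989.
Minimum nonzero at m = 1: t = λ / (2 n cos θ_r) = 579 / (2 × 2.37 × 0.989) = 123 nm.

123 nm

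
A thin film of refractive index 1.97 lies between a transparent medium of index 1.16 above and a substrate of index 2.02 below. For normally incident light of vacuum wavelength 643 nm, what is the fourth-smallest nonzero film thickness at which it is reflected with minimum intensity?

Top surface (1.16 → 1.97): reflection off a higher-index medium gives a half-wave phase shift.
Bottom surface (1.97 → 2.02): reflection off a higher-index medium gives a half-wave phase shift.
Net: no relative phase inversion (both shifts match).
With no net inversion, destructive interference in reflection requires 2 n t = (m + ½) λ.
The fourth-smallest nonzero thickness corresponds to m = 3: t = (m + ½) λ / (2 n) = 3.50 × 643 / (2 × 1.97) = 571 nm.

571 nm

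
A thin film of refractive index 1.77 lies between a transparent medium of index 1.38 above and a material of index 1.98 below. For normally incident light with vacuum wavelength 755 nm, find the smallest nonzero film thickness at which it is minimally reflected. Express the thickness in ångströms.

Top surface (1.38 → 1.77): reflection off a higher-index medium gives a half-wave phase shift.
Ray reflecting at the bottom interface goes from n = 1.77 toward n = 1.98: a half-wave phase shift.
The two reflections carry the same phase change, so no net offset.
For weak reflection here: 2 n t = (m + ½) λ.
Minimum at m = 0: t = λ / (4 n) = 755 / (4 × 1.77) = 107 nm.

1066 Å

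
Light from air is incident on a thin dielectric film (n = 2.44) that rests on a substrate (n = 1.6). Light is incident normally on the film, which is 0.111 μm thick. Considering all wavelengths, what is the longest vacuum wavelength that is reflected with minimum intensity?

At the upper boundary (n = 1.0 to n = 2.44) the reflected ray undergoes a half-wave phase shift.
Bottom surface (2.44 → 1.6): reflection off a lower-index medium gives no phase shift.
The two reflections differ by half a wavelength.
With one net inversion, destructive interference in reflection requires 2 n t = m λ.
λ = 2 n t / m. The longest wavelength is m = 1: λ = 2 × 2.44 × 111 / 1.00 = 542 nm.

542 nm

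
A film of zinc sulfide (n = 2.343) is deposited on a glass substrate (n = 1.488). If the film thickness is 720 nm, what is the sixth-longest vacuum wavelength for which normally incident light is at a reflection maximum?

613 nm

Top surface (1.0 → 2.343): reflection off a higher-index medium gives a half-wave phase shift.
Ray reflecting at the bottom interface goes from n = 2.343 toward n = 1.488: no phase shift.
The two reflections differ by half a wavelength.
So the condition for constructive reflection is 2 n t = (m + ½) λ.
λ = 2 n t / (m + ½). The sixth-longest wavelength is m = 5: λ = 2 × 2.343 × 720 / 5.50 = 613 nm.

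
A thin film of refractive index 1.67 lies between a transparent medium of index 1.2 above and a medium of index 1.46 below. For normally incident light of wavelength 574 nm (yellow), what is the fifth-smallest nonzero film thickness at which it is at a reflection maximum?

Top surface (1.2 → 1.67): reflection off a higher-index medium gives a half-wave phase shift.
Ray reflecting at the bottom interface goes from n = 1.67 toward n = 1.46: no phase shift.
Exactly one π shift → a net half-wave offset.
So the condition for constructive reflection is 2 n t = (m + ½) λ.
The fifth-smallest nonzero thickness corresponds to m = 4: t = (m + ½) λ / (2 n) = 4.50 × 574 / (2 × 1.67) = 773 nm.

773 nm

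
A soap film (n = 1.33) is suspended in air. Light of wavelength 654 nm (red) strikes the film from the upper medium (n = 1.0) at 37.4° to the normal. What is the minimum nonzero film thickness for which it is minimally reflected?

Top surface (1.0 → 1.33): reflection off a higher-index medium gives a half-wave phase shift.
At the lower boundary (n = 1.33 to n = 1.0) the reflected ray undergoes no phase shift.
Net: one phase inversion between the two reflected rays.
For dark reflection here: 2 n t cos θ_r = m λ.
Snell's law: 1.0 sin 37.4° = 1.33 sin θ_r → sin θ_r = 0.457, cos θ_r = 0.890.
Minimum nonzero at m = 1: t = λ / (2 n cos θ_r) = 654 / (2 × 1.33 × 0.890) = 276 nm.

276 nm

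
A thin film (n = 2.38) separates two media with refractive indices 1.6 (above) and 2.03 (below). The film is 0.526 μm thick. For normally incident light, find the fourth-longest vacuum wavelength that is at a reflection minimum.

Ray reflecting at the top interface goes from n = 1.6 toward n = 2.38: a half-wave phase shift.
Bottom surface (2.38 → 2.03): reflection off a lower-index medium gives no phase shift.
The two reflections differ by half a wavelength.
With one net inversion, destructive interference in reflection requires 2 n t = m λ.
λ = 2 n t / m. The fourth-longest wavelength is m = 4: λ = 2 × 2.38 × 526 / 4.00 = 626 nm.

626 nm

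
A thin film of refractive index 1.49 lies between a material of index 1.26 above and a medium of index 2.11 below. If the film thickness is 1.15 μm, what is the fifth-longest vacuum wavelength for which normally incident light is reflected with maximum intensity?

At the upper boundary (n = 1.26 to n = 1.49) the reflected ray undergoes a half-wave phase shift.
At the lower boundary (n = 1.49 to n = 2.11) the reflected ray undergoes a half-wave phase shift.
Zero or two π shifts → no net half-wave offset.
For maximum reflection here: 2 n t = m λ.
λ = 2 n t / m. The fifth-longest wavelength is m = 5: λ = 2 × 1.49 × 1150 / 5.00 = 685 nm.

685 nm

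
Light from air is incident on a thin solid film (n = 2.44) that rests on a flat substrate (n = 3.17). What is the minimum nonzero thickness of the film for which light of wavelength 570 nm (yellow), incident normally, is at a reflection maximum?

117 nm

Top surface (1.0 → 2.44): reflection off a higher-index medium gives a half-wave phase shift.
At the lower boundary (n = 2.44 to n = 3.17) the reflected ray undergoes a half-wave phase shift.
The two reflections carry the same phase change, so no net offset.
With no net inversion, constructive interference in reflection requires 2 n t = m λ.
Minimum nonzero at m = 1: t = λ / (2 n) = 570 / (2 × 2.44) = 117 nm.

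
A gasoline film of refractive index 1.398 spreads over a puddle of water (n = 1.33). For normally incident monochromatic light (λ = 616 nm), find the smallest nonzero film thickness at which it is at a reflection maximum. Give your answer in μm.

0.110 μm

Top surface (1.0 → 1.398): reflection off a higher-index medium gives a half-wave phase shift.
At the lower boundary (n = 1.398 to n = 1.33) the reflected ray undergoes no phase shift.
The two reflections differ by half a wavelength.
With one net inversion, constructive interference in reflection requires 2 n t = (m + ½) λ.
Minimum at m = 0: t = λ / (4 n) = 616 / (4 × 1.398) = 110 nm.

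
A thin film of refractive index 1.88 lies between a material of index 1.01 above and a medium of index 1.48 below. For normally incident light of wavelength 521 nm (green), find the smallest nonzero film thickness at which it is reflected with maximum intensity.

At the upper boundary (n = 1.01 to n = 1.88) the reflected ray undergoes a half-wave phase shift.
Ray reflecting at the bottom interface goes from n = 1.88 toward n = 1.48: no phase shift.
The two reflections differ by half a wavelength.
For maximum reflection here: 2 n t = (m + ½) λ.
Minimum at m = 0: t = λ / (4 n) = 521 / (4 × 1.88) = 69.3 nm.

69.3 nm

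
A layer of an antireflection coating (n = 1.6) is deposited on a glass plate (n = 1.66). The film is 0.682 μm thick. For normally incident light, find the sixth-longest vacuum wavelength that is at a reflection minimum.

Ray reflecting at the top interface goes from n = 1.0 toward n = 1.6: a half-wave phase shift.
At the lower boundary (n = 1.6 to n = 1.66) the reflected ray undergoes a half-wave phase shift.
The two reflections carry the same phase change, so no net offset.
So the condition for destructive reflection is 2 n t = (m + ½) λ.
λ = 2 n t / (m + ½). The sixth-longest wavelength is m = 5: λ = 2 × 1.6 × 682 / 5.50 = 397 nm.

397 nm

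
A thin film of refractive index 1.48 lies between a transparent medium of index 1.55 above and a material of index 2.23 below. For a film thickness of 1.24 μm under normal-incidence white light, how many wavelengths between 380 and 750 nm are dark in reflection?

Ray reflecting at the top interface goes from n = 1.55 toward n = 1.48: no phase shift.
At the lower boundary (n = 1.48 to n = 2.23) the reflected ray undergoes a half-wave phase shift.
The two reflections differ by half a wavelength.
For minimum reflection here: 2 n t = m λ.
λ = 2 n t / m = 3670 / m nm.
m=4: 918 nm (IR); m=5: 734 nm (visible); m=6: 612 nm (visible); m=7: 524 nm (visible); m=8: 459 nm (visible); m=9: 408 nm (visible); m=10: 367 nm (UV).

5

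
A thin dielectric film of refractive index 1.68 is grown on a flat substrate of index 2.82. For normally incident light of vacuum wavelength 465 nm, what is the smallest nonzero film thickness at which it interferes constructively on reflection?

138 nm

Top surface (1.0 → 1.68): reflection off a higher-index medium gives a half-wave phase shift.
Ray reflecting at the bottom interface goes from n = 1.68 toward n = 2.82: a half-wave phase shift.
Net: no relative phase inversion (both shifts match).
So the condition for constructive reflection is 2 n t = m λ.
The smallest nonzero thickness corresponds to m = 1: t = m λ / (2 n) = 1.00 × 465 / (2 × 1.68) = 138 nm.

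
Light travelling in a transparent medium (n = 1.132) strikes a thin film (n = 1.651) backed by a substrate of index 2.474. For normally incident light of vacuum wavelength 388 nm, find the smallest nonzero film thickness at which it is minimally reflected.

58.8 nm

At the upper boundary (n = 1.132 to n = 1.651) the reflected ray undergoes a half-wave phase shift.
At the lower boundary (n = 1.651 to n = 2.474) the reflected ray undergoes a half-wave phase shift.
Net: no relative phase inversion (both shifts match).
So the condition for destructive reflection is 2 n t = (m + ½) λ.
Minimum at m = 0: t = λ / (4 n) = 388 / (4 × 1.651) = 58.8 nm.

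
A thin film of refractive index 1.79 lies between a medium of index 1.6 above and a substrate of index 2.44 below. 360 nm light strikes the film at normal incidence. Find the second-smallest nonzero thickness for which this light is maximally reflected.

Ray reflecting at the top interface goes from n = 1.6 toward n = 1.79: a half-wave phase shift.
At the lower boundary (n = 1.79 to n = 2.44) the reflected ray undergoes a half-wave phase shift.
The two reflections carry the same phase change, so no net offset.
For maximum reflection here: 2 n t = m λ.
The second-smallest nonzero thickness corresponds to m = 2: t = m λ / (2 n) = 2.00 × 360 / (2 × 1.79) = 201 nm.

201 nm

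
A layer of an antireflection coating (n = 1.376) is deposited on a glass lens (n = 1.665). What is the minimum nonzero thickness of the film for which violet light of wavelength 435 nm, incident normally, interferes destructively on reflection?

Ray reflecting at the top interface goes from n = 1.0 toward n = 1.376: a half-wave phase shift.
Ray reflecting at the bottom interface goes from n = 1.376 toward n = 1.665: a half-wave phase shift.
Zero or two π shifts → no net half-wave offset.
So the condition for destructive reflection is 2 n t = (m + ½) λ.
Minimum at m = 0: t = λ / (4 n) = 435 / (4 × 1.376) = 79.0 nm.

79.0 nm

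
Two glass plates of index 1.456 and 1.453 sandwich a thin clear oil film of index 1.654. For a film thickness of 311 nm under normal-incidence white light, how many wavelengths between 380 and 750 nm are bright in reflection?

At the upper boundary (n = 1.456 to n = 1.654) the reflected ray undergoes a half-wave phase shift.
Bottom surface (1.654 → 1.453): reflection off a lower-index medium gives no phase shift.
Exactly one π shift → a net half-wave offset.
For bright reflection here: 2 n t = (m + ½) λ.
λ = 2 n t / (m + ½) = 1029 / (m + ½) nm.
m=0: 2058 nm (IR); m=1: 686 nm (visible); m=2: 412 nm (visible); m=3: 294 nm (UV).

2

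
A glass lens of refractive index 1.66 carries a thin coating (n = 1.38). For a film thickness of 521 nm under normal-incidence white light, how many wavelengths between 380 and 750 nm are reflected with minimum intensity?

2

Top surface (1.0 → 1.38): reflection off a higher-index medium gives a half-wave phase shift.
Bottom surface (1.38 → 1.66): reflection off a higher-index medium gives a half-wave phase shift.
Net: no relative phase inversion (both shifts match).
For minimum reflection here: 2 n t = (m + ½) λ.
λ = 2 n t / (m + ½) = 1438 / (m + ½) nm.
m=1: 959 nm (IR); m=2: 575 nm (visible); m=3: 411 nm (visible); m=4: 320 nm (UV).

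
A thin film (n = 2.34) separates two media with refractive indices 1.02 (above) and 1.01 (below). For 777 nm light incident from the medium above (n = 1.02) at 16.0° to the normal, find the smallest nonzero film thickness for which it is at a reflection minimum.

167 nm

At the upper boundary (n = 1.02 to n = 2.34) the reflected ray undergoes a half-wave phase shift.
Bottom surface (2.34 → 1.01): reflection off a lower-index medium gives no phase shift.
Exactly one π shift → a net half-wave offset.
For weak reflection here: 2 n t cos θ_r = m λ.
Snell's law: 1.02 sin 16.0° = 2.34 sin θ_r → sin θ_r = 0.120, cos θ_r = 0.993.
Minimum nonzero at m = 1: t = λ / (2 n cos θ_r) = 777 / (2 × 2.34 × 0.993) = 167 nm.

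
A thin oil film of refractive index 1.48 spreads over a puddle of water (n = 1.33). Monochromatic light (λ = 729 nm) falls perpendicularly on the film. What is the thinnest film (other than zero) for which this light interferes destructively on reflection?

Ray reflecting at the top interface goes from n = 1.0 toward n = 1.48: a half-wave phase shift.
Bottom surface (1.48 → 1.33): reflection off a lower-index medium gives no phase shift.
Net: one phase inversion between the two reflected rays.
So the condition for destructive reflection is 2 n t = m λ.
Minimum nonzero at m = 1: t = λ / (2 n) = 729 / (2 × 1.48) = 246 nm.

246 nm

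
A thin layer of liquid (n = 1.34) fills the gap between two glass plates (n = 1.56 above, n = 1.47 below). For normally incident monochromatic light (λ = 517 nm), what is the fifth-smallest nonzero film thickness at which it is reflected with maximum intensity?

868 nm

Top surface (1.56 → 1.34): reflection off a lower-index medium gives no phase shift.
At the lower boundary (n = 1.34 to n = 1.47) the reflected ray undergoes a half-wave phase shift.
Exactly one π shift → a net half-wave offset.
For maximum reflection here: 2 n t = (m + ½) λ.
The fifth-smallest nonzero thickness corresponds to m = 4: t = (m + ½) λ / (2 n) = 4.50 × 517 / (2 × 1.34) = 868 nm.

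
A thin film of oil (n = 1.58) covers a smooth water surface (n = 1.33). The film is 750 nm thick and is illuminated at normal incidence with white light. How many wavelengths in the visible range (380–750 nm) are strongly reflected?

3

At the upper boundary (n = 1.0 to n = 1.58) the reflected ray undergoes a half-wave phase shift.
Bottom surface (1.58 → 1.33): reflection off a lower-index medium gives no phase shift.
Exactly one π shift → a net half-wave offset.
So the condition for constructive reflection is 2 n t = (m + ½) λ.
λ = 2 n t / (m + ½) = 2370 / (m + ½) nm.
m=2: 948 nm (IR); m=3: 677 nm (visible); m=4: 527 nm (visible); m=5: 431 nm (visible); m=6: 365 nm (UV).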